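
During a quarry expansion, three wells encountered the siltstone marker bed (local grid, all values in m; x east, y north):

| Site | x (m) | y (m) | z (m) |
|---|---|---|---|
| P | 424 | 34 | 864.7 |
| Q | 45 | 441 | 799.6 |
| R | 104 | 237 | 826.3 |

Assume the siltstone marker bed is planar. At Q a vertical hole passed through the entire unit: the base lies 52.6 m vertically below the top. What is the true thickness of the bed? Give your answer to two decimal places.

52.19 m

Two edge vectors: P→Q = (-379, 407, -65.1), P→R = (-320, 203, -38.4).
Normal n = (P→Q) × (P→R) = (-2413.5, 6278.4, 53303).
So ∂z/∂x = −n_x/n_z = 0.04528 and ∂z/∂y = −n_y/n_z = −0.11779.
|∇z| = √(a²+b²) = 0.12619, so dip δ = arctan(0.12619) = 7.19°.
True thickness = vertical thickness × cos δ = 52.6 × cos 7.19° = 52.19 m.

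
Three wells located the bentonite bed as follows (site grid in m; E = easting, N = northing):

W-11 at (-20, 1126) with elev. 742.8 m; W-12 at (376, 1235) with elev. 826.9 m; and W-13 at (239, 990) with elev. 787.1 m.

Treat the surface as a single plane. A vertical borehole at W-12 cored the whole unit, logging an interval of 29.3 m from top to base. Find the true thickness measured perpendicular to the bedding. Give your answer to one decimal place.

Two edge vectors: W-11→W-12 = (396, 109, 84.1), W-11→W-13 = (259, -136, 44.3).
Normal n = (W-11→W-12) × (W-11→W-13) = (16266.3, 4239.1, -82087).
So ∂z/∂E = −n_x/n_z = 0.19816 and ∂z/∂N = −n_y/n_z = 0.05164.
|∇z| = √(a²+b²) = 0.20478, so dip δ = arctan(0.20478) = 11.57°.
True thickness = vertical thickness × cos δ = 29.3 × cos 11.57° = 28.7 m.

28.7 m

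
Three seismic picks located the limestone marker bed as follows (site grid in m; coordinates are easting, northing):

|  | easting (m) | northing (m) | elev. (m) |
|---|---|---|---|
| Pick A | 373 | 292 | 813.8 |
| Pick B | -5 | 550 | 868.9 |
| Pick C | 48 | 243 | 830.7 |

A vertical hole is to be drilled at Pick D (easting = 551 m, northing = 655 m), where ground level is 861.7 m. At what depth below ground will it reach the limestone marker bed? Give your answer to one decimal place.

19.3 m

Two edge vectors: Pick A→Pick B = (-378, 258, 55.1), Pick A→Pick C = (-325, -49, 16.9).
Normal n = (Pick A→Pick B) × (Pick A→Pick C) = (7060.1, -11519.3, 102372).
So ∂z/∂easting = −n_x/n_z = −0.06897 and ∂z/∂northing = −n_y/n_z = 0.11252.
Intercept c from Pick A: 813.8 + 25.72 − 32.86 = 806.67.
At (551, 655): z_contact = −38.00 + 73.70 + 806.67 = 842.37 m.
Depth below ground = 861.7 − 842.37 = 19.3 m.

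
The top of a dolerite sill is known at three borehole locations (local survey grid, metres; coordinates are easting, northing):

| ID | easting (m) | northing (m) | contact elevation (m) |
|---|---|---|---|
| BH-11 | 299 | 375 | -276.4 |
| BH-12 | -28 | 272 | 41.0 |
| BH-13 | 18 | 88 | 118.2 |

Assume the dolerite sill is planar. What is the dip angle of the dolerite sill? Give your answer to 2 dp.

44.73°

Two edge vectors: BH-11→BH-12 = (-327, -103, 317.4), BH-11→BH-13 = (-281, -287, 394.6).
Normal n = (BH-11→BH-12) × (BH-11→BH-13) = (50450, 39844.8, 64906).
So ∂z/∂easting = −n_x/n_z = −0.77728 and ∂z/∂northing = −n_y/n_z = −0.61388.
Gradient magnitude |∇z| = √(a² + b²) = √(0.60416 + 0.37685) = 0.99046.
True dip = arctan(0.99046) = 44.73°, dipping toward NE (azimuth ≈ 052°).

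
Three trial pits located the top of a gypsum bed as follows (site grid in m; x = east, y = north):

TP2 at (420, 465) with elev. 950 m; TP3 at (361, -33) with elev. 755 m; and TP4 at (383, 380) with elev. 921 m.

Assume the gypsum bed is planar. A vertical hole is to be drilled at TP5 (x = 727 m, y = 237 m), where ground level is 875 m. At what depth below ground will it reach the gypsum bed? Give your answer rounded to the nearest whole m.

Two edge vectors: TP2→TP3 = (-59, -498, -195), TP2→TP4 = (-37, -85, -29).
Normal n = (TP2→TP3) × (TP2→TP4) = (-2133, 5504, -13411).
So ∂z/∂x = −n_x/n_z = −0.15905 and ∂z/∂y = −n_y/n_z = 0.41041.
Intercept c from TP2: 950 + 66.80 − 190.84 = 825.96.
At (727, 237): z_contact = −115.6 + 97.3 + 825.96 = 807.6 m.
Depth below ground = 875 − 807.6 = 67 m.

67 m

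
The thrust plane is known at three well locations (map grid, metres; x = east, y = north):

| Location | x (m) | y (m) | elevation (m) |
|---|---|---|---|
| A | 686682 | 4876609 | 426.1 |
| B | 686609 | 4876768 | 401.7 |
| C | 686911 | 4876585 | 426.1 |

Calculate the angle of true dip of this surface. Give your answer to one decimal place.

Let the plane be z = a·x + b·y + c.
B−A: −73a + 159b = −24.4;  C−A: 229a − 24b = 0.
Solving gives a = −0.01690, b = −0.16122.
Gradient magnitude |∇z| = √(a² + b²) = √(0.00029 + 0.02599) = 0.16210.
True dip = arctan(0.16210) = 9.2°, dipping toward N (azimuth ≈ 006°).

9.2°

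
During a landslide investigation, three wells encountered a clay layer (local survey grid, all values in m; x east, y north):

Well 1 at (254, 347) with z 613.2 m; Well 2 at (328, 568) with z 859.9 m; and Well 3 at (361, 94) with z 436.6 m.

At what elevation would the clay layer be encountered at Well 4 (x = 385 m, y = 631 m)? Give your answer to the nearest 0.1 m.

950.0 m

Two edge vectors: Well 1→Well 2 = (74, 221, 246.7), Well 1→Well 3 = (107, -253, -176.6).
Normal n = (Well 1→Well 2) × (Well 1→Well 3) = (23386.5, 39465.3, -42369).
So ∂z/∂x = −n_x/n_z = 0.55197 and ∂z/∂y = −n_y/n_z = 0.93147.
Intercept c from Well 1: 613.2 − 140.20 − 323.22 = 149.78.
At (385, 631): z = 212.5 + 587.8 + 149.78 = 950.0 m.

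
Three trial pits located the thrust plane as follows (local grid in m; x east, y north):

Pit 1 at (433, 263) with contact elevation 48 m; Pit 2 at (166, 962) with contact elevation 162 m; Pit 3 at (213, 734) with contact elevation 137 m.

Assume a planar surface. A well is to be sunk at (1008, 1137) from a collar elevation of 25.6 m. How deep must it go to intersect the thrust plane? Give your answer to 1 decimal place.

111.3 m

Let the plane be z = a·x + b·y + c.
Pit 2−Pit 1: −267a + 699b = 114;  Pit 3−Pit 1: −220a + 471b = 89.
Solving gives a = −0.303929, b = 0.046997.
Then c = 48 − a·433 − b·263 = 167.24.
At (1008, 1137): z_contact = −306.36 + 53.44 + 167.24 = -85.68 m.
Depth below ground = 25.6 − (-85.68) = 111.3 m.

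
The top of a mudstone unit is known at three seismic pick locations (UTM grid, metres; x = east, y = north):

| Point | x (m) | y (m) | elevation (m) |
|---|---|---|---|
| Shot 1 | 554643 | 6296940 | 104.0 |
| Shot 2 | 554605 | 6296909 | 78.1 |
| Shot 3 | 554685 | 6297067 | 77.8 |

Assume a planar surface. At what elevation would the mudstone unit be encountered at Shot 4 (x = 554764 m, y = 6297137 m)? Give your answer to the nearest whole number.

Let the plane be z = a·x + b·y + c.
Shot 2−Shot 1: −38a − 31b = −25.9;  Shot 3−Shot 1: 42a + 127b = −26.2.
Solving gives a = 1.16387628, b = −0.59120318.
Then c = 104 − a·554643 − b·6296940 = 3077339.11.
At (554764, 6297137): z = 645676.7 − 3722887.4 + 3077339.11 = 128.4 m.

128 m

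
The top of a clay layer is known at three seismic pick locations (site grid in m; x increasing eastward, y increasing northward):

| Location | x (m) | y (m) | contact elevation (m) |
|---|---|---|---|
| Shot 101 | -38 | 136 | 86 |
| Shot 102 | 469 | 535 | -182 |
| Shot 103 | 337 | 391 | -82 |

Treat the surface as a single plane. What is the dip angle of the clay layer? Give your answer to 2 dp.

Two edge vectors: Shot 101→Shot 102 = (507, 399, -268), Shot 101→Shot 103 = (375, 255, -168).
Normal n = (Shot 101→Shot 102) × (Shot 101→Shot 103) = (1308, -15324, -20340).
So ∂z/∂x = −n_x/n_z = 0.06431 and ∂z/∂y = −n_y/n_z = −0.75339.
Gradient magnitude |∇z| = √(a² + b²) = √(0.00414 + 0.56760) = 0.75613.
True dip = arctan(0.75613) = 37.09°, dipping toward N (azimuth ≈ 355°).

37.09°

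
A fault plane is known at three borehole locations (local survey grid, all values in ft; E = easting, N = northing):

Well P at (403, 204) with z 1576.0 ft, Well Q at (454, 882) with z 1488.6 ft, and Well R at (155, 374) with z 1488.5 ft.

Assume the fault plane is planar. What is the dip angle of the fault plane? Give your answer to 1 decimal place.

16.3°

Two edge vectors: Well P→Well Q = (51, 678, -87.4), Well P→Well R = (-248, 170, -87.5).
Normal n = (Well P→Well Q) × (Well P→Well R) = (-44467, 26137.7, 176814).
So ∂z/∂E = −n_x/n_z = 0.25149 and ∂z/∂N = −n_y/n_z = −0.14783.
Gradient magnitude |∇z| = √(a² + b²) = √(0.06325 + 0.02185) = 0.29172.
True dip = arctan(0.29172) = 16.3°, dipping toward WNW (azimuth ≈ 300°).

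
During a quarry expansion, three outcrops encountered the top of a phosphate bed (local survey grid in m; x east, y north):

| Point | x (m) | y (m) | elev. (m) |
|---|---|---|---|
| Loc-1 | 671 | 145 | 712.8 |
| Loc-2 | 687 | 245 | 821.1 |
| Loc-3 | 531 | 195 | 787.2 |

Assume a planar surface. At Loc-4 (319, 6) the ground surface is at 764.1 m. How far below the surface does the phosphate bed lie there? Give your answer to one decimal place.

156.7 m

Let the plane be z = a·x + b·y + c.
Loc-2−Loc-1: 16a + 100b = 108.3;  Loc-3−Loc-1: −140a + 50b = 74.4.
Solving gives a = −0.13682, b = 1.10489.
Then c = 712.8 − a·671 − b·145 = 644.40.
At (319, 6): z_contact = −43.65 + 6.63 + 644.40 = 607.38 m.
Depth below ground = 764.1 − 607.38 = 156.7 m.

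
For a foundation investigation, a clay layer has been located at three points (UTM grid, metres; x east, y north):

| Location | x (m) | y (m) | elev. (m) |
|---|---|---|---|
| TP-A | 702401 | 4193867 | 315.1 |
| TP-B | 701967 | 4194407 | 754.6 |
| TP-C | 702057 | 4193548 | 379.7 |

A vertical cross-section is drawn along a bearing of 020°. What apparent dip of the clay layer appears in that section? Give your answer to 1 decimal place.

Two edge vectors: TP-A→TP-B = (-434, 540, 439.5), TP-A→TP-C = (-344, -319, 64.6).
Normal n = (TP-A→TP-B) × (TP-A→TP-C) = (175084.5, -123151.6, 324206).
So ∂z/∂x = −n_x/n_z = −0.54004 and ∂z/∂y = −n_y/n_z = 0.37986.
Unit vector along 020° is (sin 20°, cos 20°) = (0.3420, 0.9397).
Slope in that direction = a·(0.3420) + b·(0.9397) = 0.17224.
Apparent dip = arctan|0.17224| = 9.8° (true dip is 33.4°, so apparent ≤ true as expected).

9.8°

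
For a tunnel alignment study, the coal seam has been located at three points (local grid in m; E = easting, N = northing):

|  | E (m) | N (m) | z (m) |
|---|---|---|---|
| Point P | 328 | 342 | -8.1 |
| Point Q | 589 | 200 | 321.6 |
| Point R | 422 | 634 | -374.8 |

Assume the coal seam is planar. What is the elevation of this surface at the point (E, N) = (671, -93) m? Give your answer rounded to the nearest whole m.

777 m

Two edge vectors: Point P→Point Q = (261, -142, 329.7), Point P→Point R = (94, 292, -366.7).
Normal n = (Point P→Point Q) × (Point P→Point R) = (-44201, 126700.5, 89560).
So ∂z/∂E = −n_x/n_z = 0.49354 and ∂z/∂N = −n_y/n_z = −1.41470.
Intercept c from Point P: -8.1 − 161.88 + 483.83 = 313.85.
At (671, -93): z = 331.2 + 131.6 + 313.85 = 776.6 m.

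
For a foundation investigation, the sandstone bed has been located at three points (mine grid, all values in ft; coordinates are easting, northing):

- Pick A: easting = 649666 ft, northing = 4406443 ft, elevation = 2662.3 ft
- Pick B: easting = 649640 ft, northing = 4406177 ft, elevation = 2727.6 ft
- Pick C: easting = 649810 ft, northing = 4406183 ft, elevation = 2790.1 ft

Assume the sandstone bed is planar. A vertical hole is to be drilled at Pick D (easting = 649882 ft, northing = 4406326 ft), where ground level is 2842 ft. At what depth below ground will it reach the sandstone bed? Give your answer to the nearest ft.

Let the plane be z = a·easting + b·northing + c.
Pick B−Pick A: −26a − 266b = 65.3;  Pick C−Pick A: 144a − 260b = 127.8.
Solving gives a = 0.37761406, b = −0.28239837.
Then c = 2662.3 − a·649666 − b·4406443 = 1001711.59.
At (649882, 4406326): z_contact = 245404.6 − 1244339.3 + 1001711.59 = 2776.9 ft.
Depth below ground = 2842 − 2776.9 = 65 ft.

65 ft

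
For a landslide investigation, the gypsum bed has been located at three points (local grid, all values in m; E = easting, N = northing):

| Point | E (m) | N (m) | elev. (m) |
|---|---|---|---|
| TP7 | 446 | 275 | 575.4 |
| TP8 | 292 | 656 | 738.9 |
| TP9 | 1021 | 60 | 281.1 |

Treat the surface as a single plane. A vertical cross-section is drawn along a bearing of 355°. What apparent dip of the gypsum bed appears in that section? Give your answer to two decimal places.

Two edge vectors: TP7→TP8 = (-154, 381, 163.5), TP7→TP9 = (575, -215, -294.3).
Normal n = (TP7→TP8) × (TP7→TP9) = (-76975.8, 48690.3, -185965).
So ∂z/∂E = −n_x/n_z = −0.41393 and ∂z/∂N = −n_y/n_z = 0.26183.
Unit vector along 355° is (sin 355°, cos 355°) = (-0.0872, 0.9962).
Slope in that direction = a·(-0.0872) + b·(0.9962) = 0.29690.
Apparent dip = arctan|0.29690| = 16.54° (true dip is 26.1°, so apparent ≤ true as expected).

16.54°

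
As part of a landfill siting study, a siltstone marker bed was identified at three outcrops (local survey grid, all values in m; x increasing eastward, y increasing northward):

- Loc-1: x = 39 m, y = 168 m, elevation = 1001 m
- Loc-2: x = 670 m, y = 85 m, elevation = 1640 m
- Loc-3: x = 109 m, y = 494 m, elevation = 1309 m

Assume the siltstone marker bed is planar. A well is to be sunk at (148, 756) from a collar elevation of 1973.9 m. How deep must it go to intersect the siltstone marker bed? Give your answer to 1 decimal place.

436.4 m

Let the plane be z = a·x + b·y + c.
Loc-2−Loc-1: 631a − 83b = 639;  Loc-3−Loc-1: 70a + 326b = 308.
Solving gives a = 1.10572, b = 0.70736.
Then c = 1001 − a·39 − b·168 = 839.04.
At (148, 756): z_contact = 163.65 + 534.76 + 839.04 = 1537.45 m.
Depth below ground = 1973.9 − 1537.45 = 436.4 m.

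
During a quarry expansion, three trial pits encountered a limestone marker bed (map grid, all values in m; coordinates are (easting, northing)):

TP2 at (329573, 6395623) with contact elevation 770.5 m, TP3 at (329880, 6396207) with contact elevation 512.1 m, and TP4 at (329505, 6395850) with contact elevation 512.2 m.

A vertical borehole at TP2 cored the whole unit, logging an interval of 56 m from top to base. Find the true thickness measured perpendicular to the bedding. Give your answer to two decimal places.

Let the plane be z = a·E + b·N + c.
TP3−TP2: 307a + 584b = −258.4;  TP4−TP2: −68a + 227b = −258.3.
Solving gives a = 0.84268, b = −0.88545.
|∇z| = √(a²+b²) = 1.22235, so dip δ = arctan(1.22235) = 50.71°.
True thickness = vertical thickness × cos δ = 56 × cos 50.71° = 35.46 m.

35.46 m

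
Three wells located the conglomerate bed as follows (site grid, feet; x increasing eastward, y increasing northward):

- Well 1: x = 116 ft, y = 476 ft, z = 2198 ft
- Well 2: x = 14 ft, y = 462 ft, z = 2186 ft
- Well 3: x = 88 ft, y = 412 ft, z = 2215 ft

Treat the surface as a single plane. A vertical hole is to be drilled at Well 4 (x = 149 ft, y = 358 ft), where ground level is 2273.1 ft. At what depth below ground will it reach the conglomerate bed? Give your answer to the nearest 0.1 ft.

29.9 ft

Two edge vectors: Well 1→Well 2 = (-102, -14, -12), Well 1→Well 3 = (-28, -64, 17).
Normal n = (Well 1→Well 2) × (Well 1→Well 3) = (-1006, 2070, 6136).
So ∂z/∂x = −n_x/n_z = 0.16395 and ∂z/∂y = −n_y/n_z = −0.33735.
Intercept c from Well 1: 2198 − 19.02 + 160.58 = 2339.56.
At (149, 358): z_contact = 24.43 − 120.77 + 2339.56 = 2243.22 ft.
Depth below ground = 2273.1 − 2243.22 = 29.9 ft.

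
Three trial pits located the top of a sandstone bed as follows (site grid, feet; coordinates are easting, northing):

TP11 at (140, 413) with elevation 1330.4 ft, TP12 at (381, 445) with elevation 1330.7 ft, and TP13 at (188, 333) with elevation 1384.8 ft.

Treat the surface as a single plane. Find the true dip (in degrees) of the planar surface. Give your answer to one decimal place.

Let the plane be z = a·easting + b·northing + c.
TP12−TP11: 241a + 32b = 0.3;  TP13−TP11: 48a − 80b = 54.4.
Solving gives a = 0.08478, b = −0.62913.
Gradient magnitude |∇z| = √(a² + b²) = √(0.00719 + 0.39581) = 0.63482.
True dip = arctan(0.63482) = 32.4°, dipping toward N (azimuth ≈ 352°).

32.4°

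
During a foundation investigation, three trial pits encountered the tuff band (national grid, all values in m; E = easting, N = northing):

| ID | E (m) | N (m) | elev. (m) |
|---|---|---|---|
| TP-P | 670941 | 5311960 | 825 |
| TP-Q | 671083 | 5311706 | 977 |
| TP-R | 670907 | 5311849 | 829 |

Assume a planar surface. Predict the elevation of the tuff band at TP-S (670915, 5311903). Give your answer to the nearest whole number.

822 m

Let the plane be z = a·E + b·N + c.
TP-Q−TP-P: 142a − 254b = 152;  TP-R−TP-P: −34a − 111b = 4.
Solving gives a = 0.64988934, b = −0.23510124.
Then c = 825 − a·670941 − b·5311960 = 813635.97.
At (670915, 5311903): z = 436020.5 − 1248835.0 + 813635.97 = 821.5 m.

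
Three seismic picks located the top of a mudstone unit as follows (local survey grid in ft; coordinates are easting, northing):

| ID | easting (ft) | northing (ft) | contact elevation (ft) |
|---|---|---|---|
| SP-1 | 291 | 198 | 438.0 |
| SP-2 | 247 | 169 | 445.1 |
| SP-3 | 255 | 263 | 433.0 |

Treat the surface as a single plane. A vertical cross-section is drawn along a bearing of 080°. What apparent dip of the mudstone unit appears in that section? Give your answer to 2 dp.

Two edge vectors: SP-1→SP-2 = (-44, -29, 7.1), SP-1→SP-3 = (-36, 65, -5).
Normal n = (SP-1→SP-2) × (SP-1→SP-3) = (-316.5, -475.6, -3904).
So ∂z/∂easting = −n_x/n_z = −0.08107 and ∂z/∂northing = −n_y/n_z = −0.12182.
Unit vector along 080° is (sin 80°, cos 80°) = (0.9848, 0.1736).
Slope in that direction = a·(0.9848) + b·(0.1736) = −0.10099.
Apparent dip = arctan|0.10099| = 5.77° (true dip is 8.3°, so apparent ≤ true as expected).

5.77°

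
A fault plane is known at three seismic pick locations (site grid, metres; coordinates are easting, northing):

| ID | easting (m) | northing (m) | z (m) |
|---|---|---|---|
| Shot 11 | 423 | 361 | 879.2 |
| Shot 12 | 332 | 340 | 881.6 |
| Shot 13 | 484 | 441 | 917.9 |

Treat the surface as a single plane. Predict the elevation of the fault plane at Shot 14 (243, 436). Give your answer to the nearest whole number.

955 m

Two edge vectors: Shot 11→Shot 12 = (-91, -21, 2.4), Shot 11→Shot 13 = (61, 80, 38.7).
Normal n = (Shot 11→Shot 12) × (Shot 11→Shot 13) = (-1004.7, 3668.1, -5999).
So ∂z/∂easting = −n_x/n_z = −0.16748 and ∂z/∂northing = −n_y/n_z = 0.61145.
Intercept c from Shot 11: 879.2 + 70.84 − 220.73 = 729.31.
At (243, 436): z = −40.7 + 266.6 + 729.31 = 955.2 m.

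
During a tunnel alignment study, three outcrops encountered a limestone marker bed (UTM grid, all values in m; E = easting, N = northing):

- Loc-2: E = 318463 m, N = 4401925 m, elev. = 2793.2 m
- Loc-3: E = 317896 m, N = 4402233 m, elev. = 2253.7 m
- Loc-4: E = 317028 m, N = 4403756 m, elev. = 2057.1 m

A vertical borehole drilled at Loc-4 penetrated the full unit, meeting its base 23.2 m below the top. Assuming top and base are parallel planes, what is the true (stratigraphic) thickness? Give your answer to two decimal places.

Let the plane be z = a·E + b·N + c.
Loc-3−Loc-2: −567a + 308b = −539.5;  Loc-4−Loc-2: −1435a + 1831b = −736.1.
Solving gives a = 1.27660, b = 0.59848.
|∇z| = √(a²+b²) = 1.40993, so dip δ = arctan(1.40993) = 54.65°.
True thickness = vertical thickness × cos δ = 23.2 × cos 54.65° = 13.42 m.

13.42 m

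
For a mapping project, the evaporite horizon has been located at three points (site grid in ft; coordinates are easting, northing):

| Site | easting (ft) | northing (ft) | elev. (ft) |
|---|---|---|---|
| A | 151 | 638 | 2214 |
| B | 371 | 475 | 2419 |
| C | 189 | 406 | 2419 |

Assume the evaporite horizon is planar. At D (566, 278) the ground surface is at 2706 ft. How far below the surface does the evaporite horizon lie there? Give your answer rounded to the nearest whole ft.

Two edge vectors: A→B = (220, -163, 205), A→C = (38, -232, 205).
Normal n = (A→B) × (A→C) = (14145, -37310, -44846).
So ∂z/∂easting = −n_x/n_z = 0.31541 and ∂z/∂northing = −n_y/n_z = −0.83196.
Intercept c from A: 2214 − 47.63 + 530.79 = 2697.16.
At (566, 278): z_contact = 178.5 − 231.3 + 2697.16 = 2644.4 ft.
Depth below ground = 2706 − 2644.4 = 62 ft.

62 ft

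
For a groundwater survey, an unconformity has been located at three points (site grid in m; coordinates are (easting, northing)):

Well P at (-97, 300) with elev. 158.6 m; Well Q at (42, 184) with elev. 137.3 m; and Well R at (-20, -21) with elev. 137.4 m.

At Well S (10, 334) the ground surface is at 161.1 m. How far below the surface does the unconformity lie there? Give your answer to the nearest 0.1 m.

Two edge vectors: Well P→Well Q = (139, -116, -21.3), Well P→Well R = (77, -321, -21.2).
Normal n = (Well P→Well Q) × (Well P→Well R) = (-4378.1, 1306.7, -35687).
So ∂z/∂E = −n_x/n_z = −0.12268 and ∂z/∂N = −n_y/n_z = 0.03662.
Intercept c from Well P: 158.6 − 11.90 − 10.98 = 135.72.
At (10, 334): z_contact = −1.23 + 12.23 + 135.72 = 146.72 m.
Depth below ground = 161.1 − 146.72 = 14.4 m.

14.4 m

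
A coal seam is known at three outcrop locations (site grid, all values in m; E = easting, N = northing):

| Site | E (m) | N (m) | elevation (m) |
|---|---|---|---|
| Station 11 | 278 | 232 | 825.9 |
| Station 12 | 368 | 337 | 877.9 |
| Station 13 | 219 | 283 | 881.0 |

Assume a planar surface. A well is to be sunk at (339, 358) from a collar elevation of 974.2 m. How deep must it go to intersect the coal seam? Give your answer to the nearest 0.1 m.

72.2 m

Two edge vectors: Station 11→Station 12 = (90, 105, 52), Station 11→Station 13 = (-59, 51, 55.1).
Normal n = (Station 11→Station 12) × (Station 11→Station 13) = (3133.5, -8027, 10785).
So ∂z/∂E = −n_x/n_z = −0.29054 and ∂z/∂N = −n_y/n_z = 0.74427.
Intercept c from Station 11: 825.9 + 80.77 − 172.67 = 734.00.
At (339, 358): z_contact = −98.49 + 266.45 + 734.00 = 901.96 m.
Depth below ground = 974.2 − 901.96 = 72.2 m.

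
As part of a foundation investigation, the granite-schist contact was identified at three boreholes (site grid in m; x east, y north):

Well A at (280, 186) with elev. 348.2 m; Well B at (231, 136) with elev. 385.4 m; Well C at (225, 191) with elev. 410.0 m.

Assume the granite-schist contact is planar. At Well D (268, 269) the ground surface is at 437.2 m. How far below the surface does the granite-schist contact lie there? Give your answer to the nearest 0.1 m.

48.7 m

Two edge vectors: Well A→Well B = (-49, -50, 37.2), Well A→Well C = (-55, 5, 61.8).
Normal n = (Well A→Well B) × (Well A→Well C) = (-3276, 982.2, -2995).
So ∂z/∂x = −n_x/n_z = −1.09382 and ∂z/∂y = −n_y/n_z = 0.32795.
Intercept c from Well A: 348.2 + 306.27 − 61.00 = 593.47.
At (268, 269): z_contact = −293.14 + 88.22 + 593.47 = 388.55 m.
Depth below ground = 437.2 − 388.55 = 48.7 m.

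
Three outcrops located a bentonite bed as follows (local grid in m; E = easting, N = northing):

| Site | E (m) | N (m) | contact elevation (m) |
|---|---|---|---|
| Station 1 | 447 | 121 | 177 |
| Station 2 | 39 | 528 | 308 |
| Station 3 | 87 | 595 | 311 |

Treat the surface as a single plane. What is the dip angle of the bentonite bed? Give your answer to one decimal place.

12.8°

Two edge vectors: Station 1→Station 2 = (-408, 407, 131), Station 1→Station 3 = (-360, 474, 134).
Normal n = (Station 1→Station 2) × (Station 1→Station 3) = (-7556, 7512, -46872).
So ∂z/∂E = −n_x/n_z = −0.16120 and ∂z/∂N = −n_y/n_z = 0.16027.
Gradient magnitude |∇z| = √(a² + b²) = √(0.02599 + 0.02569) = 0.22732.
True dip = arctan(0.22732) = 12.8°, dipping toward SE (azimuth ≈ 135°).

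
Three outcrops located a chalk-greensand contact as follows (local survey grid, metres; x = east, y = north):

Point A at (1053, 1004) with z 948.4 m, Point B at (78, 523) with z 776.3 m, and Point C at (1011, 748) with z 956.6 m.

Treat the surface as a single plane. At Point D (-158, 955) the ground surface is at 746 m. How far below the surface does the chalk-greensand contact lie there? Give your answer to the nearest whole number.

Two edge vectors: Point A→Point B = (-975, -481, -172.1), Point A→Point C = (-42, -256, 8.2).
Normal n = (Point A→Point B) × (Point A→Point C) = (-48001.8, 15223.2, 229398).
So ∂z/∂x = −n_x/n_z = 0.20925 and ∂z/∂y = −n_y/n_z = −0.06636.
Intercept c from Point A: 948.4 − 220.34 + 66.63 = 794.69.
At (-158, 955): z_contact = −33.1 − 63.4 + 794.69 = 698.2 m.
Depth below ground = 746 − 698.2 = 48 m.

48 m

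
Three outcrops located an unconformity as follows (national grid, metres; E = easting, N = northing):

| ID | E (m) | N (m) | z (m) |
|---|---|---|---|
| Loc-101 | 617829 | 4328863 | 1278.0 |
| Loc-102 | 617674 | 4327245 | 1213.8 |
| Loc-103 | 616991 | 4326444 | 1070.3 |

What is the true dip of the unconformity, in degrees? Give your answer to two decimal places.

Let the plane be z = a·E + b·N + c.
Loc-102−Loc-101: −155a − 1618b = −64.2;  Loc-103−Loc-101: −838a − 2419b = −207.7.
Solving gives a = 0.18427, b = 0.02203.
Gradient magnitude |∇z| = √(a² + b²) = √(0.03396 + 0.00049) = 0.18558.
True dip = arctan(0.18558) = 10.51°, dipping toward W (azimuth ≈ 263°).

10.51°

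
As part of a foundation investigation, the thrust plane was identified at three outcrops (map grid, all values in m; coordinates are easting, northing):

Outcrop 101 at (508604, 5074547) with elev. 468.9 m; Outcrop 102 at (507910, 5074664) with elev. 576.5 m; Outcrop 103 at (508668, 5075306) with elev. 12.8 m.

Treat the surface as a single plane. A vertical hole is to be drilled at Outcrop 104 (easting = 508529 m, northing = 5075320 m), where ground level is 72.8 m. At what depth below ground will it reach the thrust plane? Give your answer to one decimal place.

Let the plane be z = a·easting + b·northing + c.
Outcrop 102−Outcrop 101: −694a + 117b = 107.6;  Outcrop 103−Outcrop 101: 64a + 759b = −456.1.
Solving gives a = −0.252758342, b = −0.579609310.
Then c = 468.9 − a·508604 − b·5074547 = 3070277.49.
At (508529, 5075320): z_contact = −128534.95 − 2941702.72 + 3070277.49 = 39.82 m.
Depth below ground = 72.8 − 39.82 = 33.0 m.

33.0 m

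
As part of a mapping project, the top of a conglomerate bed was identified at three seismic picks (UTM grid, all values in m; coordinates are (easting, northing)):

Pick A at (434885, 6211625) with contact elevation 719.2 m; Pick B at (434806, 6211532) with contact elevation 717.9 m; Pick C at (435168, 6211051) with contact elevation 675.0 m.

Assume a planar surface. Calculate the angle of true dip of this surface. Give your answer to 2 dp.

Two edge vectors: Pick A→Pick B = (-79, -93, -1.3), Pick A→Pick C = (283, -574, -44.2).
Normal n = (Pick A→Pick B) × (Pick A→Pick C) = (3364.4, -3859.7, 71665).
So ∂z/∂E = −n_x/n_z = −0.04695 and ∂z/∂N = −n_y/n_z = 0.05386.
Gradient magnitude |∇z| = √(a² + b²) = √(0.00220 + 0.00290) = 0.07145.
True dip = arctan(0.07145) = 4.09°, dipping toward SE (azimuth ≈ 139°).

4.09°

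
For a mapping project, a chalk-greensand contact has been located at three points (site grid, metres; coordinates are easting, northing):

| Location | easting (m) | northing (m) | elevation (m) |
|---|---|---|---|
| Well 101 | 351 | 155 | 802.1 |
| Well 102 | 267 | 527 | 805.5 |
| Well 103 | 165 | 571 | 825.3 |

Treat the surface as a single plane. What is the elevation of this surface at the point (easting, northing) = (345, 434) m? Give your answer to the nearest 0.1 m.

Let the plane be z = a·easting + b·northing + c.
Well 102−Well 101: −84a + 372b = 3.4;  Well 103−Well 101: −186a + 416b = 23.2.
Solving gives a = −0.21070, b = −0.03844.
Then c = 802.1 − a·351 − b·155 = 882.01.
At (345, 434): z = −72.7 − 16.7 + 882.01 = 792.6 m.

792.6 m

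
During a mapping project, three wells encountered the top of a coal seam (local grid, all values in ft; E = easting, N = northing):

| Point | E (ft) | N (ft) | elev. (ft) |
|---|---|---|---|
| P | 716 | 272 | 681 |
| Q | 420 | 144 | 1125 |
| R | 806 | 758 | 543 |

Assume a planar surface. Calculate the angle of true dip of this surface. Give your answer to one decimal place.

56.3°

Two edge vectors: P→Q = (-296, -128, 444), P→R = (90, 486, -138).
Normal n = (P→Q) × (P→R) = (-198120, -888, -132336).
So ∂z/∂E = −n_x/n_z = −1.49710 and ∂z/∂N = −n_y/n_z = −0.00671.
Gradient magnitude |∇z| = √(a² + b²) = √(2.24130 + 0.00005) = 1.49711.
True dip = arctan(1.49711) = 56.3°, dipping toward E (azimuth ≈ 090°).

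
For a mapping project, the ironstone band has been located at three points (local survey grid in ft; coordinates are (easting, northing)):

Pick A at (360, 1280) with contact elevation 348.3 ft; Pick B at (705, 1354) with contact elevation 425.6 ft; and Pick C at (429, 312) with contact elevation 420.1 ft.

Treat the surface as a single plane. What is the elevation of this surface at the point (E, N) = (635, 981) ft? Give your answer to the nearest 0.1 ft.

430.4 ft

Two edge vectors: Pick A→Pick B = (345, 74, 77.3), Pick A→Pick C = (69, -968, 71.8).
Normal n = (Pick A→Pick B) × (Pick A→Pick C) = (80139.6, -19437.3, -339066).
So ∂z/∂E = −n_x/n_z = 0.236354 and ∂z/∂N = −n_y/n_z = −0.057326.
Intercept c from Pick A: 348.3 − 85.09 + 73.38 = 336.59.
At (635, 981): z = 150.1 − 56.2 + 336.59 = 430.4 ft.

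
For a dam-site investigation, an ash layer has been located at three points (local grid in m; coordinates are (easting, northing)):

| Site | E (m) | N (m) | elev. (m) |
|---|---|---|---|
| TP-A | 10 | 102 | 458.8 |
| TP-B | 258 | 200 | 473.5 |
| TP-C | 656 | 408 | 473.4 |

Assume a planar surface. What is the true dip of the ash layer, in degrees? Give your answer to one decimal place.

27.8°

Two edge vectors: TP-A→TP-B = (248, 98, 14.7), TP-A→TP-C = (646, 306, 14.6).
Normal n = (TP-A→TP-B) × (TP-A→TP-C) = (-3067.4, 5875.4, 12580).
So ∂z/∂E = −n_x/n_z = 0.24383 and ∂z/∂N = −n_y/n_z = −0.46704.
Gradient magnitude |∇z| = √(a² + b²) = √(0.05945 + 0.21813) = 0.52686.
True dip = arctan(0.52686) = 27.8°, dipping toward NNW (azimuth ≈ 332°).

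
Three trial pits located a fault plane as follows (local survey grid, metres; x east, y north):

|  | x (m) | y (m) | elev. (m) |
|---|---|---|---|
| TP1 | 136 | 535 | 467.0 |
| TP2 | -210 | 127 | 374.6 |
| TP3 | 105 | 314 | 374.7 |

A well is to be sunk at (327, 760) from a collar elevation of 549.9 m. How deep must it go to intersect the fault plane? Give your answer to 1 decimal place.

Two edge vectors: TP1→TP2 = (-346, -408, -92.4), TP1→TP3 = (-31, -221, -92.3).
Normal n = (TP1→TP2) × (TP1→TP3) = (17238, -29071.4, 63818).
So ∂z/∂x = −n_x/n_z = −0.27011 and ∂z/∂y = −n_y/n_z = 0.45554.
Intercept c from TP1: 467 + 36.74 − 243.71 = 260.02.
At (327, 760): z_contact = −88.33 + 346.21 + 260.02 = 517.90 m.
Depth below ground = 549.9 − 517.90 = 32.0 m.

32.0 m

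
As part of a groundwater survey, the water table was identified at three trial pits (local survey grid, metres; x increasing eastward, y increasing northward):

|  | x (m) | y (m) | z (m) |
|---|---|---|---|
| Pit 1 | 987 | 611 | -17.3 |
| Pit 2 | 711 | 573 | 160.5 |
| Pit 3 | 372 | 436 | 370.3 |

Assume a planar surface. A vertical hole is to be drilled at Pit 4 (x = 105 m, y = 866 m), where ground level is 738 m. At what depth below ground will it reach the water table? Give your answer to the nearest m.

151 m

Let the plane be z = a·x + b·y + c.
Pit 2−Pit 1: −276a − 38b = 177.8;  Pit 3−Pit 1: −615a − 175b = 387.6.
Solving gives a = −0.65729, b = 0.09504.
Then c = -17.3 − a·987 − b·611 = 573.37.
At (105, 866): z_contact = −69.0 + 82.3 + 573.37 = 586.7 m.
Depth below ground = 738 − 586.7 = 151 m.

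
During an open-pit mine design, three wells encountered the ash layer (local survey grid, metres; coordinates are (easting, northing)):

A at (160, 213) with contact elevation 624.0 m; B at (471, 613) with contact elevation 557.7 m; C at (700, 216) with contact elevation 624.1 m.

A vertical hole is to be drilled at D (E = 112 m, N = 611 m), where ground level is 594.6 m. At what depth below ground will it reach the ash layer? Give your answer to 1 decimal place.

Let the plane be z = a·E + b·N + c.
B−A: 311a + 400b = −66.3;  C−A: 540a + 3b = 0.1.
Solving gives a = 0.00111, b = −0.16661.
Then c = 624 − a·160 − b·213 = 659.31.
At (112, 611): z_contact = 0.12 − 101.80 + 659.31 = 557.63 m.
Depth below ground = 594.6 − 557.63 = 37.0 m.

37.0 m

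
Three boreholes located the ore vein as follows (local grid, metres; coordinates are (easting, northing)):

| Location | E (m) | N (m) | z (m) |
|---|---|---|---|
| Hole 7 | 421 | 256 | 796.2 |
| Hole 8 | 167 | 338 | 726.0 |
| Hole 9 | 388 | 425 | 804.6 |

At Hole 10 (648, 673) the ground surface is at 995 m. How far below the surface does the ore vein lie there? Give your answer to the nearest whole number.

82 m

Two edge vectors: Hole 7→Hole 8 = (-254, 82, -70.2), Hole 7→Hole 9 = (-33, 169, 8.4).
Normal n = (Hole 7→Hole 8) × (Hole 7→Hole 9) = (12552.6, 4450.2, -40220).
So ∂z/∂E = −n_x/n_z = 0.31210 and ∂z/∂N = −n_y/n_z = 0.11065.
Intercept c from Hole 7: 796.2 − 131.39 − 28.33 = 636.48.
At (648, 673): z_contact = 202.2 + 74.5 + 636.48 = 913.2 m.
Depth below ground = 995 − 913.2 = 82 m.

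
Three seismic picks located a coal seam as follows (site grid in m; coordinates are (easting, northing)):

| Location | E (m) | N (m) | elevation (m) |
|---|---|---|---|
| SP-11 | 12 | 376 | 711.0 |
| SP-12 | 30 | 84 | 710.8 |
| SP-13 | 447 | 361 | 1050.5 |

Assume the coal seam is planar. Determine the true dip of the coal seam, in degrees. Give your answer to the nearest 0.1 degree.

38.1°

Two edge vectors: SP-11→SP-12 = (18, -292, -0.2), SP-11→SP-13 = (435, -15, 339.5).
Normal n = (SP-11→SP-12) × (SP-11→SP-13) = (-99137, -6198, 126750).
So ∂z/∂E = −n_x/n_z = 0.78215 and ∂z/∂N = −n_y/n_z = 0.04890.
Gradient magnitude |∇z| = √(a² + b²) = √(0.61175 + 0.00239) = 0.78367.
True dip = arctan(0.78367) = 38.1°, dipping toward W (azimuth ≈ 266°).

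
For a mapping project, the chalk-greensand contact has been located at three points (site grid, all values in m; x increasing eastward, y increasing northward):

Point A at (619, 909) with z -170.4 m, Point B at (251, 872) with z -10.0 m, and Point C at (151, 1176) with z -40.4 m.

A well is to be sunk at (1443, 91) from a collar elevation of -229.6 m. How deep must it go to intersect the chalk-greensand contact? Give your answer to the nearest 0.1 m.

Let the plane be z = a·x + b·y + c.
Point B−Point A: −368a − 37b = 160.4;  Point C−Point A: −468a + 267b = 130.
Solving gives a = −0.412183, b = −0.235586.
Then c = -170.4 − a·619 − b·909 = 298.89.
At (1443, 91): z_contact = −594.78 − 21.44 + 298.89 = -317.33 m.
Depth below ground = -229.6 − (-317.33) = 87.7 m.

87.7 m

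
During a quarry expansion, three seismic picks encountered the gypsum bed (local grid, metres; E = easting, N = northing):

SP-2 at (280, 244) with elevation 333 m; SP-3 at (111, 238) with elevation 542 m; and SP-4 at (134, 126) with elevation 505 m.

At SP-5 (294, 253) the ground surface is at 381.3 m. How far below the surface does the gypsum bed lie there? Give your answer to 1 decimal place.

65.0 m

Two edge vectors: SP-2→SP-3 = (-169, -6, 209), SP-2→SP-4 = (-146, -118, 172).
Normal n = (SP-2→SP-3) × (SP-2→SP-4) = (23630, -1446, 19066).
So ∂z/∂E = −n_x/n_z = −1.23938 and ∂z/∂N = −n_y/n_z = 0.07584.
Intercept c from SP-2: 333 + 347.03 − 18.51 = 661.52.
At (294, 253): z_contact = −364.38 + 19.19 + 661.52 = 316.33 m.
Depth below ground = 381.3 − 316.33 = 65.0 m.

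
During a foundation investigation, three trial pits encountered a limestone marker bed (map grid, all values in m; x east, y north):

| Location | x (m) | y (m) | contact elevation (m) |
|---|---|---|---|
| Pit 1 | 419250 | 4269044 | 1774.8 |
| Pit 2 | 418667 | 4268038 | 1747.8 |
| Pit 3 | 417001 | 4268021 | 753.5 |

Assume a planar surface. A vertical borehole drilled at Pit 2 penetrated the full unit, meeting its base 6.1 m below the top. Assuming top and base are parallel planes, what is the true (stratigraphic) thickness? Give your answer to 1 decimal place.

Two edge vectors: Pit 1→Pit 2 = (-583, -1006, -27), Pit 1→Pit 3 = (-2249, -1023, -1021.3).
Normal n = (Pit 1→Pit 2) × (Pit 1→Pit 3) = (999806.8, -534694.9, -1666085).
So ∂z/∂x = −n_x/n_z = 0.60009 and ∂z/∂y = −n_y/n_z = −0.32093.
|∇z| = √(a²+b²) = 0.68052, so dip δ = arctan(0.68052) = 34.24°.
True thickness = vertical thickness × cos δ = 6.1 × cos 34.24° = 5.0 m.

5.0 m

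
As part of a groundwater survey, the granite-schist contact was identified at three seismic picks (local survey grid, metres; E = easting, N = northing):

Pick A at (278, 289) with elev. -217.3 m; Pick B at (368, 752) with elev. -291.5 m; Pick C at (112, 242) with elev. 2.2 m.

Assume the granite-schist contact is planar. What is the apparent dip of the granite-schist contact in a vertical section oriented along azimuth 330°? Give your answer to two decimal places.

37.39°

Two edge vectors: Pick A→Pick B = (90, 463, -74.2), Pick A→Pick C = (-166, -47, 219.5).
Normal n = (Pick A→Pick B) × (Pick A→Pick C) = (98141.1, -7437.8, 72628).
So ∂z/∂E = −n_x/n_z = −1.35128 and ∂z/∂N = −n_y/n_z = 0.10241.
Unit vector along 330° is (sin 330°, cos 330°) = (-0.5000, 0.8660).
Slope in that direction = a·(-0.5000) + b·(0.8660) = 0.76433.
Apparent dip = arctan|0.76433| = 37.39° (true dip is 53.6°, so apparent ≤ true as expected).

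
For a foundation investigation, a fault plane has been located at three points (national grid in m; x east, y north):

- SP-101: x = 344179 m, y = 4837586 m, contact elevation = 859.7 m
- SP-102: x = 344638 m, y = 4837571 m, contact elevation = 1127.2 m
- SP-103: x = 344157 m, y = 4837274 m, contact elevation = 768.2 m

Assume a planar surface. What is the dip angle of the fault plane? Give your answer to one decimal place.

Let the plane be z = a·x + b·y + c.
SP-102−SP-101: 459a − 15b = 267.5;  SP-103−SP-101: −22a − 312b = −91.5.
Solving gives a = 0.59101, b = 0.25160.
Gradient magnitude |∇z| = √(a² + b²) = √(0.34929 + 0.06330) = 0.64233.
True dip = arctan(0.64233) = 32.7°, dipping toward WSW (azimuth ≈ 247°).

32.7°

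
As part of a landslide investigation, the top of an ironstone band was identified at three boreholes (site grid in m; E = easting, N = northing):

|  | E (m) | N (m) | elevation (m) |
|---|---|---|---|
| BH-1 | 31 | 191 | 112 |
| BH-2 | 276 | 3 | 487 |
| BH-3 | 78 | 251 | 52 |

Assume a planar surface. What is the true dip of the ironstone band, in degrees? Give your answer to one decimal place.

55.5°

Two edge vectors: BH-1→BH-2 = (245, -188, 375), BH-1→BH-3 = (47, 60, -60).
Normal n = (BH-1→BH-2) × (BH-1→BH-3) = (-11220, 32325, 23536).
So ∂z/∂E = −n_x/n_z = 0.47672 and ∂z/∂N = −n_y/n_z = −1.37343.
Gradient magnitude |∇z| = √(a² + b²) = √(0.22726 + 1.88630) = 1.45381.
True dip = arctan(1.45381) = 55.5°, dipping toward NNW (azimuth ≈ 341°).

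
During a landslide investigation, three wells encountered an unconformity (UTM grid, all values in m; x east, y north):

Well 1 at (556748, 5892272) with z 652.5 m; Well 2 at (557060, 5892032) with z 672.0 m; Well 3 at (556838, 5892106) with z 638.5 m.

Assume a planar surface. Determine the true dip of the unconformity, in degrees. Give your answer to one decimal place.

16.6°

Two edge vectors: Well 1→Well 2 = (312, -240, 19.5), Well 1→Well 3 = (90, -166, -14).
Normal n = (Well 1→Well 2) × (Well 1→Well 3) = (6597, 6123, -30192).
So ∂z/∂x = −n_x/n_z = 0.21850 and ∂z/∂y = −n_y/n_z = 0.20280.
Gradient magnitude |∇z| = √(a² + b²) = √(0.04774 + 0.04113) = 0.29811.
True dip = arctan(0.29811) = 16.6°, dipping toward SW (azimuth ≈ 227°).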